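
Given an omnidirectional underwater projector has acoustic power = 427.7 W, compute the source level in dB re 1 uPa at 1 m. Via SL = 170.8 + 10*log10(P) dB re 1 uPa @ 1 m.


SL = 170.8 + 10*log10(427.7) = 170.8 + 26.31 = 197.11

197.11 dB


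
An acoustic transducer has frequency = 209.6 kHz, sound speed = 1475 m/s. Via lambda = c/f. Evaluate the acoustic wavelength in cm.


lambda = c/f = 1475 / 209600 = 0.007 m = 0.7 cm

0.7 cm


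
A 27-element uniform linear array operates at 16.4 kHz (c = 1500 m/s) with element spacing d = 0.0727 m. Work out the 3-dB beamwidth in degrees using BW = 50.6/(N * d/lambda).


2.36 deg


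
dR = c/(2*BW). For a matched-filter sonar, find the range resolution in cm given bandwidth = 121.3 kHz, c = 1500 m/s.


0.62 cm


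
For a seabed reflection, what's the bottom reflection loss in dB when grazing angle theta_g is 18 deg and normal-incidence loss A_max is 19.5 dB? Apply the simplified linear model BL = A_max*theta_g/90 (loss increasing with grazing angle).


BL = A_max * theta_g / 90 = 19.5 * 18 / 90 = 3.9

3.9 dB


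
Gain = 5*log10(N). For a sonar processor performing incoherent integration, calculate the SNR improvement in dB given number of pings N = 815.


Gain = 5*log10(815) = 14.56

14.56 dB


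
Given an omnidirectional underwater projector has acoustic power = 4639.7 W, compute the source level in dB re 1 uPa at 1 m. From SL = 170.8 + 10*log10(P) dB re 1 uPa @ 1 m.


SL = 170.8 + 10*log10(4639.7) = 170.8 + 36.66 = 207.46

207.46 dB


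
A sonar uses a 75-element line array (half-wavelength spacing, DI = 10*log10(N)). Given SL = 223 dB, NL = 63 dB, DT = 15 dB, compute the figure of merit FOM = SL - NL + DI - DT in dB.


163.75 dB


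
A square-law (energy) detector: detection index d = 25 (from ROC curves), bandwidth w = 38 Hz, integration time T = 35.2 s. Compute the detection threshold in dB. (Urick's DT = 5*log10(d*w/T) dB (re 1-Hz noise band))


DT = 5*log10(d*w/T) = 5*log10(25 * 38 / 35.2) = 5*log10(26.99) = 7.16

7.16 dB


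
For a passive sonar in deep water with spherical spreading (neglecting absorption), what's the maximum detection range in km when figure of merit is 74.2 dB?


5.13 km


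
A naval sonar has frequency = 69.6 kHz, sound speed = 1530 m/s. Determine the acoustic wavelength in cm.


2.2 cm


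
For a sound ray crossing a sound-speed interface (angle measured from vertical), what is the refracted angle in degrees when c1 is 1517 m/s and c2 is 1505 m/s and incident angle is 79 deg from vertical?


sin(theta2) = (c2/c1)*sin(theta1) = (1505/1517)*sin(79 deg) = 0.97386
theta2 = arcsin(0.97386) = 76.87

76.87 deg


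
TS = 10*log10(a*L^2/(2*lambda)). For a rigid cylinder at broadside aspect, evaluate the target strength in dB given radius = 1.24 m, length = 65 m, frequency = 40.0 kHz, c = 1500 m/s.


48.44 dB


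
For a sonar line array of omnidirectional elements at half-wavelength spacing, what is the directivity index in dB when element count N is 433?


DI = 10*log10(433) = 26.36

26.36 dB


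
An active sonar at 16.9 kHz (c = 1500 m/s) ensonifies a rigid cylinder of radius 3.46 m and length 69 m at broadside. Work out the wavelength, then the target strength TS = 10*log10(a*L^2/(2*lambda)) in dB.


Step 1: lambda = c/f = 1500/16900 = 0.08876 m
Step 2: TS = 10*log10(a*L^2/(2*lambda)) = 10*log10(3.46*69^2/(2*0.08876)) = 49.68

49.68 dB


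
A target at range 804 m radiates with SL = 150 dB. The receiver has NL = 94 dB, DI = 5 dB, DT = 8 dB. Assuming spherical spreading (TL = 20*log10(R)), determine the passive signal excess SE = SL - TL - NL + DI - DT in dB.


Step 1: TL = 20*log10(804) = 58.11 dB
Step 2: SE = 150 - 58.11 - 94 + 5 - 8 = -5.11

-5.11 dB


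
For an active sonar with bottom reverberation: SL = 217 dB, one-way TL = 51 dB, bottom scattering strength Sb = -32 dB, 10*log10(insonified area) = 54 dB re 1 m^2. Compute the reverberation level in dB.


137 dB


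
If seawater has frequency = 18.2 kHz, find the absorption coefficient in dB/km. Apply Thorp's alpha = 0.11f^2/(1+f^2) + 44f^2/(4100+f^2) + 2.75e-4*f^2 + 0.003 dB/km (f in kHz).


3.493 dB/km


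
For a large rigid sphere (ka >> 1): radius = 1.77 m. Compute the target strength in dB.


-1.06 dB


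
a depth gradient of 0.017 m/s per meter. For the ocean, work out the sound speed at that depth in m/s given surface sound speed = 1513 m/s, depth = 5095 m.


c = 1513 + 0.017 * 5095 = 1599.615

1599.615 m/s


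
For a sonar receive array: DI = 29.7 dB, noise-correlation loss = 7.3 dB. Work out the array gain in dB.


AG = DI - L_corr = 29.7 - 7.3 = 22.4

22.4 dB


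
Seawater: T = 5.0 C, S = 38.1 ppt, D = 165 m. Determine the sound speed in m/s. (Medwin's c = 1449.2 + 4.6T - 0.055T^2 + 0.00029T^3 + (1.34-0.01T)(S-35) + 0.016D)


1477.5 m/s


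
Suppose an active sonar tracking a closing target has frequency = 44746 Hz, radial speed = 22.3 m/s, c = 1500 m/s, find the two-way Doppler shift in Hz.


1330.45 Hz


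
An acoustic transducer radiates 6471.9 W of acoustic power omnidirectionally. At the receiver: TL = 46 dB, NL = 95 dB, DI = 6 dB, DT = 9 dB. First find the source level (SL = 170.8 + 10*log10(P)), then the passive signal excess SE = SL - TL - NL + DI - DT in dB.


Step 1: SL = 170.8 + 10*log10(6471.9) = 208.91 dB
Step 2: SE = SL - TL - NL + DI - DT = 208.91 - 46 - 95 + 6 - 9 = 64.91

64.91 dB


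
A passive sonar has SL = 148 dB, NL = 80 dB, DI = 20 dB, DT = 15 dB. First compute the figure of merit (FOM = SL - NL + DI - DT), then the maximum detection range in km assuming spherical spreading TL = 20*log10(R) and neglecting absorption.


Step 1: FOM = SL - NL + DI - DT = 148 - 80 + 20 - 15 = 73 dB
Step 2: at max range FOM = TL = 20*log10(R), so R = 10^(73/20) = 4466.84 m = 4.47 km

4.47 km


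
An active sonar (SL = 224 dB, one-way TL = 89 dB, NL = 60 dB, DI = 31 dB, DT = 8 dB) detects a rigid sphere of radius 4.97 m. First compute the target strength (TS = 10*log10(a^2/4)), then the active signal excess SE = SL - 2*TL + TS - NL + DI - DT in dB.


Step 1: TS = 10*log10(4.97^2/4) = 7.91 dB
Step 2: SE = SL - 2*TL + TS - NL + DI - DT = 224 - 2*89 + (7.91) - 60 + 31 - 8 = 16.91

16.91 dB


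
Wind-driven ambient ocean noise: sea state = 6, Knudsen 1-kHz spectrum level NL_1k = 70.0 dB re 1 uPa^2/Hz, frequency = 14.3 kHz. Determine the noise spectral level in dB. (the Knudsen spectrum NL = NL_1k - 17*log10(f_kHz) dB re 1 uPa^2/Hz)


NL = NL_1k - 17*log10(f_kHz) = 70.0 - 17*log10(14.3) = 70.0 - (19.64) = 50.36

50.36 dB


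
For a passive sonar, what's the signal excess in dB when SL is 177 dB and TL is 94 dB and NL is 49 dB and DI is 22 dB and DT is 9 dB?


SE = SL - TL - NL + DI - DT = 177 - 94 - 49 + 22 - 9 = 47

47 dB


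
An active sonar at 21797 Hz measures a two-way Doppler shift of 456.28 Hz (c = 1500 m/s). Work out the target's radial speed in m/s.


From fd = 2*f*v/c, v = c*fd/(2*f) = 1500 * 456.28 / (2*21797) = 15.7

15.7 m/s


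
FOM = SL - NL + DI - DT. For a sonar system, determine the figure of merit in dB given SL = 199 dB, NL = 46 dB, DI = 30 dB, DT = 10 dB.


FOM = SL - NL + DI - DT = 199 - 46 + 30 - 10 = 173

173 dB


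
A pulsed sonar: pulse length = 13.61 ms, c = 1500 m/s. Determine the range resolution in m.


dR = c*tau/2 = 1500 * 13.61e-3 / 2 = 10.2075

10.2075 m


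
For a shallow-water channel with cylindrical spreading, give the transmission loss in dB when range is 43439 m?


TL = 10*log10(43439) = 46.38

46.38 dB


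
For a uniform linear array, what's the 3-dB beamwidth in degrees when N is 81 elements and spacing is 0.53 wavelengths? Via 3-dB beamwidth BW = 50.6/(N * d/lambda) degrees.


BW = 50.6 / (81 * 0.53) = 50.6 / 42.93 = 1.18

1.18 deg


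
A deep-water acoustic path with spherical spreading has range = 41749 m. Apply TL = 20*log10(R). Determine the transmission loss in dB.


92.41 dB


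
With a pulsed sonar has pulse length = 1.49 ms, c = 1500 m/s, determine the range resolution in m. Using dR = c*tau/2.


1.1175 m


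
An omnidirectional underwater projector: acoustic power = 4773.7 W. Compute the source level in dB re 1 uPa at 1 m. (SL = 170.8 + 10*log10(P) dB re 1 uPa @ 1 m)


SL = 170.8 + 10*log10(4773.7) = 170.8 + 36.79 = 207.59

207.59 dB


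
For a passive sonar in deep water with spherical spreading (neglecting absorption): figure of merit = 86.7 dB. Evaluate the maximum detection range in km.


21.63 km


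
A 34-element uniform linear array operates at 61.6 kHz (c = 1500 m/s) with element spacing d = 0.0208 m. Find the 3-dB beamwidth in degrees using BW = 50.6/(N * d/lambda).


Step 1: lambda = 1500/61600 = 0.02435 m
Step 2: d/lambda = 0.0208/0.02435 = 0.8542
Step 3: BW = 50.6/(N * d/lambda) = 50.6/(34 * 0.8542) = 1.74

1.74 deg


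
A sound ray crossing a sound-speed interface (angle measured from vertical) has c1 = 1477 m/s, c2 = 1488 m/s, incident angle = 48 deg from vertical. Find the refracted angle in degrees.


48.48 deg


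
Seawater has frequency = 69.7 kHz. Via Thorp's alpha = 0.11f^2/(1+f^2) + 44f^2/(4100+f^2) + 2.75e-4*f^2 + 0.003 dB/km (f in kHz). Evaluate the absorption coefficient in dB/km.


25.311 dB/km


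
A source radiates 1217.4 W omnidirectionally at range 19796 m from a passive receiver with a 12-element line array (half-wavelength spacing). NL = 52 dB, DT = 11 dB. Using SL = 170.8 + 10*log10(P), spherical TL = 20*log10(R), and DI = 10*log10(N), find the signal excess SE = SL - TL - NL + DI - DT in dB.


63.51 dB


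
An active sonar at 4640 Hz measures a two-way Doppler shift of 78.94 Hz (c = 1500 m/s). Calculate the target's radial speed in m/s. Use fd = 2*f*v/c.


12.76 m/s


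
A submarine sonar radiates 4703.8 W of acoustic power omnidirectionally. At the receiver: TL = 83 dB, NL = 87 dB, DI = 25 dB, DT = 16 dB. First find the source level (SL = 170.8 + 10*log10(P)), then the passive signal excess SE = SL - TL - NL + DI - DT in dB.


Step 1: SL = 170.8 + 10*log10(4703.8) = 207.52 dB
Step 2: SE = SL - TL - NL + DI - DT = 207.52 - 83 - 87 + 25 - 16 = 46.52

46.52 dB


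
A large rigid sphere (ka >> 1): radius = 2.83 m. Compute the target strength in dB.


TS = 10*log10(2.83^2 / 4) = 10*log10(2.002225) = 3.02

3.02 dB


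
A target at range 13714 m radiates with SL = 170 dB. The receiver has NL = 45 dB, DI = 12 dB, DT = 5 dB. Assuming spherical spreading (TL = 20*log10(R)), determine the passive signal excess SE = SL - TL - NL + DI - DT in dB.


Step 1: TL = 20*log10(13714) = 82.74 dB
Step 2: SE = 170 - 82.74 - 45 + 12 - 5 = 49.26

49.26 dB


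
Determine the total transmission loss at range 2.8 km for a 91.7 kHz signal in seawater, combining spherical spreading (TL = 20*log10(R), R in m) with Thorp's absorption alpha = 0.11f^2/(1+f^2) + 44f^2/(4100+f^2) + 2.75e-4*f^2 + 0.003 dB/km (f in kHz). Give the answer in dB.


158.55 dB


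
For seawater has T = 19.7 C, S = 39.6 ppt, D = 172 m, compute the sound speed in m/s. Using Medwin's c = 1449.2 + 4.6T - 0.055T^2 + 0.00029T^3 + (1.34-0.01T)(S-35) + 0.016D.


c = 1449.2 + 4.6*19.7 - 0.055*19.7^2 + 0.00029*19.7^3 + (1.34 - 0.01*19.7)*(39.6 - 35) + 0.016*172 = 1528.7

1528.7 m/s


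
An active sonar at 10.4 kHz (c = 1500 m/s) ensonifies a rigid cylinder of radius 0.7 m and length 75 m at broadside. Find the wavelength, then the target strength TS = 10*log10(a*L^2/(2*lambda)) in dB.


Step 1: lambda = c/f = 1500/10400 = 0.14423 m
Step 2: TS = 10*log10(a*L^2/(2*lambda)) = 10*log10(0.7*75^2/(2*0.14423)) = 41.35

41.35 dB


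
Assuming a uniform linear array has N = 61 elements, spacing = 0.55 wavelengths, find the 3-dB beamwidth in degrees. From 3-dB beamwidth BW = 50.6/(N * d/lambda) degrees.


BW = 50.6 / (61 * 0.55) = 50.6 / 33.55 = 1.51

1.51 deg


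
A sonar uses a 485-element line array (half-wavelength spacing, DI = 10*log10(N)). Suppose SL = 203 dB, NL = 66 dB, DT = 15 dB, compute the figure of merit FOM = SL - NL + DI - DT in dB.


Step 1: DI = 10*log10(485) = 26.86 dB
Step 2: FOM = SL - NL + DI - DT = 203 - 66 + 26.86 - 15 = 148.86

148.86 dB


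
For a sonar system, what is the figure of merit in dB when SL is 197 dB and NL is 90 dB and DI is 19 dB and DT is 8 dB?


118 dB


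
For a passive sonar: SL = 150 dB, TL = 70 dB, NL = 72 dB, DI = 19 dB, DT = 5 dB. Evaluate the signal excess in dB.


SE = SL - TL - NL + DI - DT = 150 - 70 - 72 + 19 - 5 = 22

22 dB


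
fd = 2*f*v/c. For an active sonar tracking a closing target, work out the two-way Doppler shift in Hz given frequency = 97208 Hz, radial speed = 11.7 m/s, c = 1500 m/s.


1516.44 Hz


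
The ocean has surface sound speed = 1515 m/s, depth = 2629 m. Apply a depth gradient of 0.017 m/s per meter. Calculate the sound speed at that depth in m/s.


c = 1515 + 0.017 * 2629 = 1559.693

1559.693 m/s


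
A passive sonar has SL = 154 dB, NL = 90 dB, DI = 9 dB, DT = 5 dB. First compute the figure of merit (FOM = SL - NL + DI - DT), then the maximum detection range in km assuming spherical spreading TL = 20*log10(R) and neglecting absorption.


Step 1: FOM = SL - NL + DI - DT = 154 - 90 + 9 - 5 = 68 dB
Step 2: at max range FOM = TL = 20*log10(R), so R = 10^(68/20) = 2511.89 m = 2.51 km

2.51 km


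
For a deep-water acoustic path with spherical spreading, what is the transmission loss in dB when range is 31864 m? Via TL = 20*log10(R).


90.07 dB


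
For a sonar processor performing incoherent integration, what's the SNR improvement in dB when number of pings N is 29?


Gain = 5*log10(29) = 7.31

7.31 dB


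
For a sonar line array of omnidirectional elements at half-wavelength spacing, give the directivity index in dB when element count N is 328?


DI = 10*log10(328) = 25.16

25.16 dB


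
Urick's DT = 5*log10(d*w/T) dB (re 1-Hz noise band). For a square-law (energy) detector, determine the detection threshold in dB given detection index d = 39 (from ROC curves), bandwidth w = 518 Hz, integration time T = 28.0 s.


DT = 5*log10(d*w/T) = 5*log10(39 * 518 / 28.0) = 5*log10(721.5) = 14.29

14.29 dB


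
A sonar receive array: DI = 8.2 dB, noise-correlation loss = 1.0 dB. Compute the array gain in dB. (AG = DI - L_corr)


7.2 dB


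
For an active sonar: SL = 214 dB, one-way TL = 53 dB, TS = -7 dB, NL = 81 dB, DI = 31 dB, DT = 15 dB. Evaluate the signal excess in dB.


SE = SL - 2*TL + TS - NL + DI - DT = 214 - 2*53 + (-7) - 81 + 31 - 15 = 36

36 dB


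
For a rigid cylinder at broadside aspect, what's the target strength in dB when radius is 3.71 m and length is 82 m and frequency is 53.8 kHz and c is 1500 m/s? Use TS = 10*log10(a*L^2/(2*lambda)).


lambda = 1500/53800 = 0.02788 m
TS = 10*log10(3.71*82^2/(2*0.02788)) = 56.51

56.51 dB


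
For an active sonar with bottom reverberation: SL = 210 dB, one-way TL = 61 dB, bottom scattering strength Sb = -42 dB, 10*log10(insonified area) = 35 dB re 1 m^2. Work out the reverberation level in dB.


RL = SL - 2*TL + Sb + 10*log10(A) = 210 - 2*61 + (-42) + 35 = 81

81 dB


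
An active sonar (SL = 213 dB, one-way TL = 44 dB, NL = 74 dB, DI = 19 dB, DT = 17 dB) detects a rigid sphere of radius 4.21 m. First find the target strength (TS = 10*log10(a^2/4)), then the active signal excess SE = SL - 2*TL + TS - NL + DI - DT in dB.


Step 1: TS = 10*log10(4.21^2/4) = 6.47 dB
Step 2: SE = SL - 2*TL + TS - NL + DI - DT = 213 - 2*44 + (6.47) - 74 + 19 - 17 = 59.47

59.47 dB


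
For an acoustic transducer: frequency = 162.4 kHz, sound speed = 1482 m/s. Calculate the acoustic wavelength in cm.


lambda = c/f = 1482 / 162400 = 0.0091 m = 0.91 cm

0.91 cm


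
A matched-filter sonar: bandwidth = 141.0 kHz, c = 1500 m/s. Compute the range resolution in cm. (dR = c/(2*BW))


dR = c/(2*BW) = 1500 / (2 * 141.0e3) = 0.0053 m = 0.53 cm

0.53 cm


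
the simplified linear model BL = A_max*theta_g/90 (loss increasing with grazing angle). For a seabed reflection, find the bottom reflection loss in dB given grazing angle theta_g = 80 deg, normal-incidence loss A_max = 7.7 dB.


BL = A_max * theta_g / 90 = 7.7 * 80 / 90 = 6.84

6.84 dB


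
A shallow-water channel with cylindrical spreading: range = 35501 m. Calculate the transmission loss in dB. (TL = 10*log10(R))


45.5 dB


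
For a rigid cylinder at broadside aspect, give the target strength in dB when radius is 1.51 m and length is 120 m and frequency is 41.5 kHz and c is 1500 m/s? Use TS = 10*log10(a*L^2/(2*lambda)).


lambda = 1500/41500 = 0.03614 m
TS = 10*log10(1.51*120^2/(2*0.03614)) = 54.78

54.78 dB


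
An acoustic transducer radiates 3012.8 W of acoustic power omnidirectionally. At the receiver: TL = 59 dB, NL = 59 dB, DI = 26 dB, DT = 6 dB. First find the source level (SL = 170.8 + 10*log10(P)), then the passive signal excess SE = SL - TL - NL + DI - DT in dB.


Step 1: SL = 170.8 + 10*log10(3012.8) = 205.59 dB
Step 2: SE = SL - TL - NL + DI - DT = 205.59 - 59 - 59 + 26 - 6 = 107.59

107.59 dB


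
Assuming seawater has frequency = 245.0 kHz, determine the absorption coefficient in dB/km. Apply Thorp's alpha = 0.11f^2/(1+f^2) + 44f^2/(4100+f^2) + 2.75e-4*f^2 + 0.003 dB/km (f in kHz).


57.807 dB/km


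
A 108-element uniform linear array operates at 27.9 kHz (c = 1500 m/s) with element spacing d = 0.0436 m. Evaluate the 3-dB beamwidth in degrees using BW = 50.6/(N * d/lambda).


Step 1: lambda = 1500/27900 = 0.05376 m
Step 2: d/lambda = 0.0436/0.05376 = 0.811
Step 3: BW = 50.6/(N * d/lambda) = 50.6/(108 * 0.811) = 0.58

0.58 deg


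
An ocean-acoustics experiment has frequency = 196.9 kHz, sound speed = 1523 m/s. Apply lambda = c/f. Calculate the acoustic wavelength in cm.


0.77 cm


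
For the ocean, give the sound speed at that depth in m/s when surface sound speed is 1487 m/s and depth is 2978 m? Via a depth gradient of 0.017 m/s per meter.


c = 1487 + 0.017 * 2978 = 1537.626

1537.626 m/s


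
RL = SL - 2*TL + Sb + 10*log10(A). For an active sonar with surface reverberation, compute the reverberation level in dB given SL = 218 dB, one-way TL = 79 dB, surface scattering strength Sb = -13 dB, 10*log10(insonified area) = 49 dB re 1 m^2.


RL = SL - 2*TL + Sb + 10*log10(A) = 218 - 2*79 + (-13) + 49 = 96

96 dB


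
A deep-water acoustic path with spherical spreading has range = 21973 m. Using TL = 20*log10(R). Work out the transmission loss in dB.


TL = 20*log10(21973) = 86.84

86.84 dB


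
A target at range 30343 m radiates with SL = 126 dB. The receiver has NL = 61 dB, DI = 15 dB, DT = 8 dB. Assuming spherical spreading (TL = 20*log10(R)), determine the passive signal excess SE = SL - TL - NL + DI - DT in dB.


-17.64 dB


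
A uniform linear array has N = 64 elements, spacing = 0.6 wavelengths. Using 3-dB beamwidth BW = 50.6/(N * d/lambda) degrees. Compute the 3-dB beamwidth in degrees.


BW = 50.6 / (64 * 0.6) = 50.6 / 38.4 = 1.32

1.32 deg


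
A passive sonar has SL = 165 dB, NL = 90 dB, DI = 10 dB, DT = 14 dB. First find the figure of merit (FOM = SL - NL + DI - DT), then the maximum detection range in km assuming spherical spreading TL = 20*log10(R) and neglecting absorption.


Step 1: FOM = SL - NL + DI - DT = 165 - 90 + 10 - 14 = 71 dB
Step 2: at max range FOM = TL = 20*log10(R), so R = 10^(71/20) = 3548.13 m = 3.55 km

3.55 km


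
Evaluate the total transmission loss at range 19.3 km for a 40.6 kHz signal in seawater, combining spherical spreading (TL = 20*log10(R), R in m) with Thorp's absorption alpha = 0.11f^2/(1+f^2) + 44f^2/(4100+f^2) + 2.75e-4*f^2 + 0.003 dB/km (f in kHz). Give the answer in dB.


Step 1 (Thorp): alpha = 0.11*1648.36/(1+1648.36) + 44*1648.36/(4100+1648.36) + 2.75e-4*1648.36 + 0.003 = 13.1834 dB/km
Step 2: TL_spread = 20*log10(19300) = 85.71 dB
Step 3: TL_abs = alpha*R = 13.1834 * 19.3 = 254.44 dB
Step 4: TL_total = 85.71 + 254.44 = 340.15

340.15 dB


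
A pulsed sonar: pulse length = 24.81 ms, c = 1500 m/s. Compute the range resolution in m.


18.6075 m


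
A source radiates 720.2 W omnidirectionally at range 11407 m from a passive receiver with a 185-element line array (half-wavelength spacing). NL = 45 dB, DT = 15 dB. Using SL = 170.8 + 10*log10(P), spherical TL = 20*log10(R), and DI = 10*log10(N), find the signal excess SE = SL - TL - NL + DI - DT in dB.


Step 1: SL = 170.8 + 10*log10(720.2) = 199.37 dB
Step 2: TL = 20*log10(11407) = 81.14 dB
Step 3: DI = 10*log10(185) = 22.67 dB
Step 4: SE = SL - TL - NL + DI - DT = 199.37 - 81.14 - 45 + 22.67 - 15 = 80.9

80.9 dB


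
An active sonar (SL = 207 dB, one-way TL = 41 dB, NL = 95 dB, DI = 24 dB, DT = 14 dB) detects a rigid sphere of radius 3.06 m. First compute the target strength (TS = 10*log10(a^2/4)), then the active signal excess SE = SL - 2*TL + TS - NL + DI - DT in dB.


Step 1: TS = 10*log10(3.06^2/4) = 3.69 dB
Step 2: SE = SL - 2*TL + TS - NL + DI - DT = 207 - 2*41 + (3.69) - 95 + 24 - 14 = 43.69

43.69 dB


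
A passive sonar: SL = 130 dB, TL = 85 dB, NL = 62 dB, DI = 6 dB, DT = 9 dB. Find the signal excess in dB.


-20 dB


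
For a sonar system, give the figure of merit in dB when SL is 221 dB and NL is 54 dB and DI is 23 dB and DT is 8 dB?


FOM = SL - NL + DI - DT = 221 - 54 + 23 - 8 = 182

182 dB


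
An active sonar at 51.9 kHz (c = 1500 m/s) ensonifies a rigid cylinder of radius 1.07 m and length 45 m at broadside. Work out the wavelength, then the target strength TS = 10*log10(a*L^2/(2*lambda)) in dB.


Step 1: lambda = c/f = 1500/51900 = 0.0289 m
Step 2: TS = 10*log10(a*L^2/(2*lambda)) = 10*log10(1.07*45^2/(2*0.0289)) = 45.74

45.74 dB


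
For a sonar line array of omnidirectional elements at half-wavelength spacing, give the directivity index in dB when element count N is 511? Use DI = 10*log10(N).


DI = 10*log10(511) = 27.08

27.08 dB


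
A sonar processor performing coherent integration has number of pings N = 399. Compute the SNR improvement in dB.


Gain = 10*log10(399) = 26.01

26.01 dB


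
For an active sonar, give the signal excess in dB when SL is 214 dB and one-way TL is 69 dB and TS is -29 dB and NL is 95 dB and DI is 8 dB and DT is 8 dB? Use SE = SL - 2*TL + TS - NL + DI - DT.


SE = SL - 2*TL + TS - NL + DI - DT = 214 - 2*69 + (-29) - 95 + 8 - 8 = -48

-48 dB


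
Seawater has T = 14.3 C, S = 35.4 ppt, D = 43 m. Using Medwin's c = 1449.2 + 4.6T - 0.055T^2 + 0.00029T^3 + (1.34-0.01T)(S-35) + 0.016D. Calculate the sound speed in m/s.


c = 1449.2 + 4.6*14.3 - 0.055*14.3^2 + 0.00029*14.3^3 + (1.34 - 0.01*14.3)*(35.4 - 35) + 0.016*43 = 1505.75

1505.75 m/s


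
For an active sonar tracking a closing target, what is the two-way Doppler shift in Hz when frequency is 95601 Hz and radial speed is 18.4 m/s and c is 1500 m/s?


2345.41 Hz


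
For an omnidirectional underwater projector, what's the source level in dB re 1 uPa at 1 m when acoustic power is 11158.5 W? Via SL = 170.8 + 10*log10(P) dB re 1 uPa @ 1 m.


211.28 dB


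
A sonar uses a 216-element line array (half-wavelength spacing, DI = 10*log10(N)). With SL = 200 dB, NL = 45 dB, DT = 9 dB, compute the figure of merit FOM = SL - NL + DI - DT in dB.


169.34 dB


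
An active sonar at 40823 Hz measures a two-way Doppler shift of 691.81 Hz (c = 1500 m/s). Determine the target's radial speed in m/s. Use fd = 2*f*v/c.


From fd = 2*f*v/c, v = c*fd/(2*f) = 1500 * 691.81 / (2*40823) = 12.71

12.71 m/s


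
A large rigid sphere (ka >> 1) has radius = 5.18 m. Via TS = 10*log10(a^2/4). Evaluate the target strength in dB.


8.27 dB


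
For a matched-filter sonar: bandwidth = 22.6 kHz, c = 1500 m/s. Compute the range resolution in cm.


dR = c/(2*BW) = 1500 / (2 * 22.6e3) = 0.0332 m = 3.32 cm

3.32 cm


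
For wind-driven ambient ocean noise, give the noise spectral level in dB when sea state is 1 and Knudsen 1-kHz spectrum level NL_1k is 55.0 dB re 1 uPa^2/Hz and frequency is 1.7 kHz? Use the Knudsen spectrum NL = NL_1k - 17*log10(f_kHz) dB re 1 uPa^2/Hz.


51.08 dB


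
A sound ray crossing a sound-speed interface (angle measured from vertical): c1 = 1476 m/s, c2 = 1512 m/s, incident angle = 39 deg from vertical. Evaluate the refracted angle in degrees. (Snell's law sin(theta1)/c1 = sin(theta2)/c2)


sin(theta2) = (c2/c1)*sin(theta1) = (1512/1476)*sin(39 deg) = 0.64467
theta2 = arcsin(0.64467) = 40.14

40.14 deg


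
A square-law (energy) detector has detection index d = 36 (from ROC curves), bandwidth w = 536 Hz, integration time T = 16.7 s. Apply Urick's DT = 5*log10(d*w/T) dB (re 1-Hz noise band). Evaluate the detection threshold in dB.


DT = 5*log10(d*w/T) = 5*log10(36 * 536 / 16.7) = 5*log10(1155.45) = 15.31

15.31 dB


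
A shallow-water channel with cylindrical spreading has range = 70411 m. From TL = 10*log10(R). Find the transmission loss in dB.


48.48 dB


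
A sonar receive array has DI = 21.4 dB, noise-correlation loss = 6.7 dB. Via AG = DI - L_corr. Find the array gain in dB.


14.7 dB


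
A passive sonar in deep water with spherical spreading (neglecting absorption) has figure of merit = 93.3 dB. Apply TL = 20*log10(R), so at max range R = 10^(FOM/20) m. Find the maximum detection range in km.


At max range FOM = TL, so 20*log10(R) = 93.3
R = 10^(93.3/20) = 46238.1 m = 46.24 km

46.24 km


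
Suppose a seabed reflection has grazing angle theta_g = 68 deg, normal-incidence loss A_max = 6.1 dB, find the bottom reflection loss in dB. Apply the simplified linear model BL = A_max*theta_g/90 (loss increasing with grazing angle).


BL = A_max * theta_g / 90 = 6.1 * 68 / 90 = 4.61

4.61 dB


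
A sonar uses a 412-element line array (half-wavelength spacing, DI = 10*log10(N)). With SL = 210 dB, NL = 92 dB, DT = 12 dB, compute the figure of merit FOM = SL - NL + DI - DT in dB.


132.15 dB


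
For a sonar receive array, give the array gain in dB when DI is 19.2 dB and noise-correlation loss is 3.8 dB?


AG = DI - L_corr = 19.2 - 3.8 = 15.4

15.4 dB


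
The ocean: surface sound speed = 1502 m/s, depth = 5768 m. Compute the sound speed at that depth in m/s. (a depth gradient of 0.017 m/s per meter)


1600.056 m/s


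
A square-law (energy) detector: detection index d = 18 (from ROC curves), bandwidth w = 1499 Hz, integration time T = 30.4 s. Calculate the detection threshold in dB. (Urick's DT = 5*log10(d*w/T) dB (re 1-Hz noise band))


DT = 5*log10(d*w/T) = 5*log10(18 * 1499 / 30.4) = 5*log10(887.57) = 14.74

14.74 dB


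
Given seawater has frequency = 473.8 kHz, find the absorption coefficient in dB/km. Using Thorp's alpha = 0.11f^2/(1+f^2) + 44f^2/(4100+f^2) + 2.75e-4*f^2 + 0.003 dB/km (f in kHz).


f^2 = 224486.44
alpha = 0.11*224486.44/(1+224486.44) + 44*224486.44/(4100+224486.44) + 2.75e-4*224486.44 + 0.003 = 105.058

105.058 dB/km


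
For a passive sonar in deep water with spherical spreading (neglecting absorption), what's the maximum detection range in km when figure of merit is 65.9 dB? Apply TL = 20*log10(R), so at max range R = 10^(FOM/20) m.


At max range FOM = TL, so 20*log10(R) = 65.9
R = 10^(65.9/20) = 1972.42 m = 1.97 km

1.97 km


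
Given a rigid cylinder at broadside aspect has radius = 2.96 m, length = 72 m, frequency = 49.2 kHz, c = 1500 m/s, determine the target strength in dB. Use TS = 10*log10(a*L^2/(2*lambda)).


lambda = 1500/49200 = 0.03049 m
TS = 10*log10(2.96*72^2/(2*0.03049)) = 54.01

54.01 dB


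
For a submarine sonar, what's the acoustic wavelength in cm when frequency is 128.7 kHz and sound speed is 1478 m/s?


lambda = c/f = 1478 / 128700 = 0.0115 m = 1.15 cm

1.15 cm


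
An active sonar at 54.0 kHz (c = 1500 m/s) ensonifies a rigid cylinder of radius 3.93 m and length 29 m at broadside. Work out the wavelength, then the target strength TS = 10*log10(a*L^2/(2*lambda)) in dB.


Step 1: lambda = c/f = 1500/54000 = 0.02778 m
Step 2: TS = 10*log10(a*L^2/(2*lambda)) = 10*log10(3.93*29^2/(2*0.02778)) = 47.74

47.74 dB


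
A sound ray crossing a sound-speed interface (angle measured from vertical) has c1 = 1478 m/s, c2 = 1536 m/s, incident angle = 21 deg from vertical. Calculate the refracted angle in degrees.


21.87 deg


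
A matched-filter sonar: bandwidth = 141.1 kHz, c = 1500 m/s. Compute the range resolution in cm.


dR = c/(2*BW) = 1500 / (2 * 141.1e3) = 0.0053 m = 0.53 cm

0.53 cm


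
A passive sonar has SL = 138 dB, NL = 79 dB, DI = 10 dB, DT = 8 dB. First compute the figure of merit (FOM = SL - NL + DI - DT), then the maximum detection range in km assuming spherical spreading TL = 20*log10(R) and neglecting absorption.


Step 1: FOM = SL - NL + DI - DT = 138 - 79 + 10 - 8 = 61 dB
Step 2: at max range FOM = TL = 20*log10(R), so R = 10^(61/20) = 1122.02 m = 1.12 km

1.12 km


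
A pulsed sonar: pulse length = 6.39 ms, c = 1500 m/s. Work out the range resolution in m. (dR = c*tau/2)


dR = c*tau/2 = 1500 * 6.39e-3 / 2 = 4.7925

4.7925 m


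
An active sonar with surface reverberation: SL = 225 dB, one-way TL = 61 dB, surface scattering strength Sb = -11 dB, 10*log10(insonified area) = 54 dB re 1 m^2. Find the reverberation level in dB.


RL = SL - 2*TL + Sb + 10*log10(A) = 225 - 2*61 + (-11) + 54 = 146

146 dB


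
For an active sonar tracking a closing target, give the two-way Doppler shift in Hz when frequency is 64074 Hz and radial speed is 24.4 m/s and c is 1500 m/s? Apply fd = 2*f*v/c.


2084.54 Hz


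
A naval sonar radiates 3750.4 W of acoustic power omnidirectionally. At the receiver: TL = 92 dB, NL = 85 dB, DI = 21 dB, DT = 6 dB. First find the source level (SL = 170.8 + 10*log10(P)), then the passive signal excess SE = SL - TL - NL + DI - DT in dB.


Step 1: SL = 170.8 + 10*log10(3750.4) = 206.54 dB
Step 2: SE = SL - TL - NL + DI - DT = 206.54 - 92 - 85 + 21 - 6 = 44.54

44.54 dB


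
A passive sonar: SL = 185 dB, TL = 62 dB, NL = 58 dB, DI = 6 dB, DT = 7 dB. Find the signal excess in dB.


SE = SL - TL - NL + DI - DT = 185 - 62 - 58 + 6 - 7 = 64

64 dB


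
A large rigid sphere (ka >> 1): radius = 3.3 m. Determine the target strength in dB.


TS = 10*log10(3.3^2 / 4) = 10*log10(2.7225) = 4.35

4.35 dB


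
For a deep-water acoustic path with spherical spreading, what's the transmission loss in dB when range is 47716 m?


93.57 dB


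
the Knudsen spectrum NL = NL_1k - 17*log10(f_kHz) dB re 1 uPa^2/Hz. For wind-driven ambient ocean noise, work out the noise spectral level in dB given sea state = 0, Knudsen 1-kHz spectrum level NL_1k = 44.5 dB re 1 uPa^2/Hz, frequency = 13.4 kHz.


25.34 dB


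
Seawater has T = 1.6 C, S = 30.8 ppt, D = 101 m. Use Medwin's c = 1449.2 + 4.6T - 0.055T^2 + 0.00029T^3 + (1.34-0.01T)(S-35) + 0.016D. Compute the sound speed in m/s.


c = 1449.2 + 4.6*1.6 - 0.055*1.6^2 + 0.00029*1.6^3 + (1.34 - 0.01*1.6)*(30.8 - 35) + 0.016*101 = 1452.48

1452.48 m/s


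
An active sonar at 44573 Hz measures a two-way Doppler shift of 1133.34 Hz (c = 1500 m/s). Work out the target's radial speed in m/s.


From fd = 2*f*v/c, v = c*fd/(2*f) = 1500 * 1133.34 / (2*44573) = 19.07

19.07 m/s


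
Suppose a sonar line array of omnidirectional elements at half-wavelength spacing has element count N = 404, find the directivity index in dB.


26.06 dB


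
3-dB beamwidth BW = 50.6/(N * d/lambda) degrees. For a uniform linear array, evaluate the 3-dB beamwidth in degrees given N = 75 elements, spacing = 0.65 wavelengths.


BW = 50.6 / (75 * 0.65) = 50.6 / 48.75 = 1.04

1.04 deg


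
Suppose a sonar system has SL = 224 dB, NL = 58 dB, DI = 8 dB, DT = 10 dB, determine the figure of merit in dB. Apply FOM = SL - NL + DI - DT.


FOM = SL - NL + DI - DT = 224 - 58 + 8 - 10 = 164

164 dB


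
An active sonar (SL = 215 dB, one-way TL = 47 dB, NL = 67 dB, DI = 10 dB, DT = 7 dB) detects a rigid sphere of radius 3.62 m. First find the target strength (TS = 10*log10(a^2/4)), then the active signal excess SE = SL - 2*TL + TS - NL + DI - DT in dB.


Step 1: TS = 10*log10(3.62^2/4) = 5.15 dB
Step 2: SE = SL - 2*TL + TS - NL + DI - DT = 215 - 2*47 + (5.15) - 67 + 10 - 7 = 62.15

62.15 dB


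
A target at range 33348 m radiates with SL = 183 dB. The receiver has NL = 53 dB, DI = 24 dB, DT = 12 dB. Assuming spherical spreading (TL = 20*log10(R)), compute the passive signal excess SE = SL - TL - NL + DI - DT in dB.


Step 1: TL = 20*log10(33348) = 90.46 dB
Step 2: SE = 183 - 90.46 - 53 + 24 - 12 = 51.54

51.54 dB


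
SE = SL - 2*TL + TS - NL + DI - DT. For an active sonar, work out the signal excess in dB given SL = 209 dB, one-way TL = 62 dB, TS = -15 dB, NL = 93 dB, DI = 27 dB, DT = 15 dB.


SE = SL - 2*TL + TS - NL + DI - DT = 209 - 2*62 + (-15) - 93 + 27 - 15 = -11

-11 dB


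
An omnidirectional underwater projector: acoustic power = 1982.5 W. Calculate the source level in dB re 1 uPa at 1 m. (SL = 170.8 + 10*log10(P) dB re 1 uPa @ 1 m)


SL = 170.8 + 10*log10(1982.5) = 170.8 + 32.97 = 203.77

203.77 dB


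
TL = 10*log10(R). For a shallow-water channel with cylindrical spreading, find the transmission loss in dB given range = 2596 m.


TL = 10*log10(2596) = 34.14

34.14 dB


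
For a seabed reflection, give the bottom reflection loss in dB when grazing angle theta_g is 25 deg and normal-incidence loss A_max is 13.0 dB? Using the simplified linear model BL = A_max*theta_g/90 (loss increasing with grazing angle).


BL = A_max * theta_g / 90 = 13.0 * 25 / 90 = 3.61

3.61 dB


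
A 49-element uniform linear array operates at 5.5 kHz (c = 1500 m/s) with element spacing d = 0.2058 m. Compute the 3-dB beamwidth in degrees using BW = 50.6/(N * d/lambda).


1.37 deg


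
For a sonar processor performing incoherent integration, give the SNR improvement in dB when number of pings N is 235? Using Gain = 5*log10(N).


Gain = 5*log10(235) = 11.86

11.86 dB


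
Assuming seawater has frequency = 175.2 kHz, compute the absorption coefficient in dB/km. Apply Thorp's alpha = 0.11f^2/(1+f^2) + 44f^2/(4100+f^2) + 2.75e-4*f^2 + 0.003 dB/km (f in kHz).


f^2 = 30695.04
alpha = 0.11*30695.04/(1+30695.04) + 44*30695.04/(4100+30695.04) + 2.75e-4*30695.04 + 0.003 = 47.369

47.369 dB/km


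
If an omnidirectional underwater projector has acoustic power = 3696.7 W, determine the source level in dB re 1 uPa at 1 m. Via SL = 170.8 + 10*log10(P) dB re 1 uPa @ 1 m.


SL = 170.8 + 10*log10(3696.7) = 170.8 + 35.68 = 206.48

206.48 dB


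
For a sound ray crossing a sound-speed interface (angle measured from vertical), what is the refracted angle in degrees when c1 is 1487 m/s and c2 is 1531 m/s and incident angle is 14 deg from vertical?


14.42 deg


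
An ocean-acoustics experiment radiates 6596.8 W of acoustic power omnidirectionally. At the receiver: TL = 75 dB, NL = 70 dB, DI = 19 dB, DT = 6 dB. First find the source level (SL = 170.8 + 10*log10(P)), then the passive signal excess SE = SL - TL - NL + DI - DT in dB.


Step 1: SL = 170.8 + 10*log10(6596.8) = 208.99 dB
Step 2: SE = SL - TL - NL + DI - DT = 208.99 - 75 - 70 + 19 - 6 = 76.99

76.99 dB


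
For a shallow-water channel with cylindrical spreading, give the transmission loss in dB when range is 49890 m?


46.98 dB


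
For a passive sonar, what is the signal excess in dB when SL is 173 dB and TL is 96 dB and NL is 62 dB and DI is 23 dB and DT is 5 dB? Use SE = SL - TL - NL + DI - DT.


33 dB


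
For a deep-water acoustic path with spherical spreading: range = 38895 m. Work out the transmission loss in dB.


TL = 20*log10(38895) = 91.8

91.8 dB


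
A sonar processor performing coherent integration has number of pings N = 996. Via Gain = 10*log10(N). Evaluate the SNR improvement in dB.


29.98 dB


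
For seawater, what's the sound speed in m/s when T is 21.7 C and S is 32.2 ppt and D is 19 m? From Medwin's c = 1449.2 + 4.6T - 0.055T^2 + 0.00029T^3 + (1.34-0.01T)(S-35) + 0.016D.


1523.24 m/s


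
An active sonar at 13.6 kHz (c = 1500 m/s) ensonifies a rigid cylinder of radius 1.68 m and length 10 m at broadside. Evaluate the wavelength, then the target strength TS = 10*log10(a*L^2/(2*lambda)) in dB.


Step 1: lambda = c/f = 1500/13600 = 0.11029 m
Step 2: TS = 10*log10(a*L^2/(2*lambda)) = 10*log10(1.68*10^2/(2*0.11029)) = 28.82

28.82 dB


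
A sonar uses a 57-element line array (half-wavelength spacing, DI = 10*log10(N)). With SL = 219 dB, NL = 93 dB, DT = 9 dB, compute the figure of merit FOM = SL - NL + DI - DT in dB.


Step 1: DI = 10*log10(57) = 17.56 dB
Step 2: FOM = SL - NL + DI - DT = 219 - 93 + 17.56 - 9 = 134.56

134.56 dB


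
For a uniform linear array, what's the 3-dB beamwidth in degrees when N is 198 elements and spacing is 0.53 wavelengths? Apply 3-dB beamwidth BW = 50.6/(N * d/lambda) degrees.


BW = 50.6 / (198 * 0.53) = 50.6 / 104.94 = 0.48

0.48 deg


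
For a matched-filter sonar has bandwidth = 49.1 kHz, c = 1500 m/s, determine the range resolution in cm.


dR = c/(2*BW) = 1500 / (2 * 49.1e3) = 0.0153 m = 1.53 cm

1.53 cm


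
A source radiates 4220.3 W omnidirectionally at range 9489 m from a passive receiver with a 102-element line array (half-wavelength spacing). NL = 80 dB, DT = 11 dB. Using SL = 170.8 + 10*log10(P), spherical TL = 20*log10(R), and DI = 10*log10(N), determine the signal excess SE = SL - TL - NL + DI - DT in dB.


Step 1: SL = 170.8 + 10*log10(4220.3) = 207.05 dB
Step 2: TL = 20*log10(9489) = 79.54 dB
Step 3: DI = 10*log10(102) = 20.09 dB
Step 4: SE = SL - TL - NL + DI - DT = 207.05 - 79.54 - 80 + 20.09 - 11 = 56.6

56.6 dB


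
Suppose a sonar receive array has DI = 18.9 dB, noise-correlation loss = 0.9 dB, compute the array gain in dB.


18.0 dB


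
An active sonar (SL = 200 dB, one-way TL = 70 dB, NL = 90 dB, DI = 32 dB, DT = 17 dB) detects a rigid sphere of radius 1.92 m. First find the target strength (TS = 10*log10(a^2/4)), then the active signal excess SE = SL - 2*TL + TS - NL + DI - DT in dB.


Step 1: TS = 10*log10(1.92^2/4) = -0.35 dB
Step 2: SE = SL - 2*TL + TS - NL + DI - DT = 200 - 2*70 + (-0.35) - 90 + 32 - 17 = -15.35

-15.35 dB


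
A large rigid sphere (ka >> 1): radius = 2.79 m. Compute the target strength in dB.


TS = 10*log10(2.79^2 / 4) = 10*log10(1.946025) = 2.89

2.89 dB


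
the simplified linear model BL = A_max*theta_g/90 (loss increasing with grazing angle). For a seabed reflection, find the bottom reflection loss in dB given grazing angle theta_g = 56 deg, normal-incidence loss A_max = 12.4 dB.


BL = A_max * theta_g / 90 = 12.4 * 56 / 90 = 7.72

7.72 dB


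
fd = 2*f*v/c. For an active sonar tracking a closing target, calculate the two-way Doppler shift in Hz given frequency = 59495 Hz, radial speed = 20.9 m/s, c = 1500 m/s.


1657.93 Hz


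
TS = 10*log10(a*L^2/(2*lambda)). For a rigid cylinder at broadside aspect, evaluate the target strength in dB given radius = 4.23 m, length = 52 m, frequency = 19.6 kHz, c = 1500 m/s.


48.73 dB


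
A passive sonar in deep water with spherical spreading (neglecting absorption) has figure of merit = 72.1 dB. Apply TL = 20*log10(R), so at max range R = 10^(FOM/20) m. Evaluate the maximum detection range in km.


At max range FOM = TL, so 20*log10(R) = 72.1
R = 10^(72.1/20) = 4027.17 m = 4.03 km

4.03 km


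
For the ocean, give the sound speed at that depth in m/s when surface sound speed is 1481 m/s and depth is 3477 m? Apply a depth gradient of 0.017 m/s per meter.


c = 1481 + 0.017 * 3477 = 1540.109

1540.109 m/s


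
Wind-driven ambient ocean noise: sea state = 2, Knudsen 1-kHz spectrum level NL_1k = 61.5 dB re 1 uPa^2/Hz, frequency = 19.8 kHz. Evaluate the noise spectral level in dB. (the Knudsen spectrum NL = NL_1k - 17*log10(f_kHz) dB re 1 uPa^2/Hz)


39.46 dB
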